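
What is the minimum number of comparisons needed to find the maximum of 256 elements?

Finding the maximum requires 255 comparisons. Each comparison eliminates exactly one candidate. With 256 candidates, we need 255 eliminations.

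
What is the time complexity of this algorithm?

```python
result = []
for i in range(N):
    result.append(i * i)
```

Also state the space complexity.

Time complexity: O(n).
Space complexity: O(n).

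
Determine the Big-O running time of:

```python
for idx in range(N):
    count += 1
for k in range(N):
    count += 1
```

Time complexity: O(n).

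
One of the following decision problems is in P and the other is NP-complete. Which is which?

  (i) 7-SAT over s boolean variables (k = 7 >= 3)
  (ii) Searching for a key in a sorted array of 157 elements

(i) is NP-complete: 3-SAT is NP-complete (Cook-Levin); k-SAT for k>=3 reduces from 3-SAT.
(ii) is P: binary search runs in O(log n).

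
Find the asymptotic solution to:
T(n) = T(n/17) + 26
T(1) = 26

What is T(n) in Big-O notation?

Each step divides n by 17 and adds 26. After log_17(n) steps, T(n) = O(log n).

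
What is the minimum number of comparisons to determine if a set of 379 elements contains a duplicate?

Determining if 379 elements are all distinct requires Omega(n log n) comparisons in the comparison model. This follows from the element distinctness lower bound.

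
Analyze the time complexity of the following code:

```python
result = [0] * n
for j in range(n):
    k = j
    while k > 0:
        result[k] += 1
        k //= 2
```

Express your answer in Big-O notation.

Time complexity: O(n log n).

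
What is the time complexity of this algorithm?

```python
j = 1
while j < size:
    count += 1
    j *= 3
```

Time complexity: O(log n).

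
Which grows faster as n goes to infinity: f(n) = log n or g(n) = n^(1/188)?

g(n) = n^(1/188) grows faster: any positive power of n dominates log n.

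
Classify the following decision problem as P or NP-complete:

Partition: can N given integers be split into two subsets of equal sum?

This problem is NP-complete: Subset Sum reduces to it (one of Karp's 21 NP-complete problems).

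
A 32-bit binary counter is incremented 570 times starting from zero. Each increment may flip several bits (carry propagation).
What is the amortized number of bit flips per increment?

Bit i flips on every 2^i-th increment, so over 570 increments bit i flips floor(570/2^i) times. Summing over i: total flips < 2 * 570. Amortized: < 2 = O(1) per increment.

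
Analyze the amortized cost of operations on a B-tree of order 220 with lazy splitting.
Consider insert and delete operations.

In a B-tree of order 220, a node splits when it has 220 keys. With lazy splitting, we use potential Phi = number of full nodes + number of near-empty nodes. Each split costs O(1) but reduces potential. Between splits, at least 110 insertions must occur in that node. Amortized structural cost is O(1) per operation, plus O(log_220 n) traversal.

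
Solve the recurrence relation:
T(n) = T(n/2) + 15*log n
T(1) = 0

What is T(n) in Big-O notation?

Each of the log_2(n) levels adds O(log n). T(n) = O(log^2 n).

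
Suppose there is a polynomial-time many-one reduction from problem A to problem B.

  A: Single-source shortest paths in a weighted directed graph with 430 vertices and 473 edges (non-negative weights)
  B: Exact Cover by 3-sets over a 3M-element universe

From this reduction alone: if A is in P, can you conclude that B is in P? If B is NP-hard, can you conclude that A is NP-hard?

A poly-time reduction A <=_p B transfers tractability DOWN (B easy => A easy) and hardness UP (A hard => B hard), not the reverse.
From A in P, the reduction alone does NOT give B in P: any problem in P trivially reduces to SAT, yet SAT is not known to be in P.
From B NP-hard, the reduction alone does NOT give A NP-hard: again, easy problems reduce to hard ones.
(Here in fact A is P and B is NP-complete.)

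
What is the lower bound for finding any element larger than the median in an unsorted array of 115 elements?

To find an element larger than the median of 115 elements, we must see Omega(n) elements. Without seeing enough elements, an adversary can make any unseen element the median.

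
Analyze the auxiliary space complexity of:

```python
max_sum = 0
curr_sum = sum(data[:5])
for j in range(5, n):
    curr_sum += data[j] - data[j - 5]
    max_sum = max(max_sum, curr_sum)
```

Space complexity: O(1).
Only a constant amount of auxiliary storage is used; nothing grows with n.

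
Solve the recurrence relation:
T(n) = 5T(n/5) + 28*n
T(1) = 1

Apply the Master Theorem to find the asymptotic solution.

a=5, b=5, f(n)=28*n. log_5(5) = 1. Case 2: T(n) = O(n log n).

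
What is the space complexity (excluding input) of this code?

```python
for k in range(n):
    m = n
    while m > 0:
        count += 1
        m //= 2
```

Space complexity: O(1).
Only a constant amount of auxiliary storage is used; nothing grows with n.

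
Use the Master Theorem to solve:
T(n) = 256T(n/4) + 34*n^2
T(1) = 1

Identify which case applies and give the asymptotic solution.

a=256, b=4, f(n)=34*n^2.
log_4(256) = 4 > 2.
Since f(n) = O(n^2) is polynomially smaller than n^4, Case 1 applies.
T(n) = Theta(n^4).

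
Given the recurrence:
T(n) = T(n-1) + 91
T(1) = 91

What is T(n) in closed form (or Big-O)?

Unrolling: T(n) = T(n-1) + 91 = T(n-2) + 2*91 = ... = T(1) + (n-1)*91 = 91 + (n-1)*91 = 91n.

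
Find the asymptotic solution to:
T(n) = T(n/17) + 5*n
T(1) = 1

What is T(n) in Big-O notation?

Geometric series: 5*n*(1 + 1/17 + 1/17^2 + ...) = O(n). T(n) = O(n).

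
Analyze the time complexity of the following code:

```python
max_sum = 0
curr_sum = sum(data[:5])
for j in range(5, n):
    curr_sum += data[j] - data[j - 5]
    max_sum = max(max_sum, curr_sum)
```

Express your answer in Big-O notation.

Time complexity: O(n).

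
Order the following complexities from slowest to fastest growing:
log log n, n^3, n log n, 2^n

Ordered by growth rate: log log n < n log n < n^3 < 2^n.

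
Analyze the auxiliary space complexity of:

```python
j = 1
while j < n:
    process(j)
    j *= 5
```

Space complexity: O(1).
Only a constant amount of auxiliary storage is used; nothing grows with n.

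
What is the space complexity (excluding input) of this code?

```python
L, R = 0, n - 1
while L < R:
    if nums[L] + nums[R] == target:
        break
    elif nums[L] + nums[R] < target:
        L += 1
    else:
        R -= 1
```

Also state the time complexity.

Space complexity: O(1).
Only a constant amount of auxiliary storage is used; nothing grows with n.
Time complexity: O(n).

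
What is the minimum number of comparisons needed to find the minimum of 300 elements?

Finding the minimum requires 299 comparisons, identical reasoning to finding the maximum. Each comparison eliminates one candidate.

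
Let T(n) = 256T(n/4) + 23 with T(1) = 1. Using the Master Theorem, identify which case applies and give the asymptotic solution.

a=256, b=4, f(n)=23.
log_4(256) = 4 > 0.
Since f(n) = O(n^0) is polynomially smaller than n^4, Case 1 applies.
T(n) = Theta(n^4).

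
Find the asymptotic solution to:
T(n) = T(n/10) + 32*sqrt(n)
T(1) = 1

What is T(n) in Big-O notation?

Each level contributes sqrt(n/10^k). Geometric series with ratio 1/sqrt(10) < 1 sums to O(sqrt(n)).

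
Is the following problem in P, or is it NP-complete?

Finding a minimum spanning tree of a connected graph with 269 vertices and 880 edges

This problem is in P: Kruskal's / Prim's algorithms run in polynomial time.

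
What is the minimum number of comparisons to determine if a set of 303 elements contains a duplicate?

Determining if 303 elements are all distinct requires Omega(n log n) comparisons in the comparison model. This follows from the element distinctness lower bound.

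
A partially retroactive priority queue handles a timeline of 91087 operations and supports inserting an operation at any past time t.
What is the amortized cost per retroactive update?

Partially retroactive priority queues (Demaine-Iacono-Langerman) allow updates at past times with queries only at the present. With a balanced BST over the m = 91087 timeline events tracking bridges, each retroactive insert or delete is O(log m) amortized.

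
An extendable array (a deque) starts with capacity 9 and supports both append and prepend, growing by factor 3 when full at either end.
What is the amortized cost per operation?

Growth at either end copies all elements; capacities form a geometric sequence with ratio 3, so total copy cost over n operations is O(n) (two geometric series). Amortized O(1).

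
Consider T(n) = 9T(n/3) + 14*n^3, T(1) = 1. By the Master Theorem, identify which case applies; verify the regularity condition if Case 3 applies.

a=9, b=3, f(n)=14*n^3.
log_3(9) = 2 < 3.
f(n) = Omega(n^(2+epsilon)) for some epsilon > 0, so Case 3 is the candidate.
Regularity: a*f(n/b) = 9*14*(n/3)^3 = (9/27)*14*n^3 <= c*f(n) with c = 9/27 < 1. Satisfied.
Case 3: T(n) = Theta(n^3).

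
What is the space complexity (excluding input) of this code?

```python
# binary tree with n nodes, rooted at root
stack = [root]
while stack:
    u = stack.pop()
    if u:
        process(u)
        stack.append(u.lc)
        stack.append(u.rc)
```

Space complexity: O(n).
Auxiliary storage grows linearly with the input size n in the worst case.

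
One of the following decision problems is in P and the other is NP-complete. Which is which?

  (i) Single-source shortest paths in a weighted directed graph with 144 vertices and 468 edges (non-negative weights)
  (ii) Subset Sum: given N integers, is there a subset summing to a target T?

(i) is P: Dijkstra's algorithm runs in O((V+E) log V).
(ii) is NP-complete: one of Karp's 21 NP-complete problems.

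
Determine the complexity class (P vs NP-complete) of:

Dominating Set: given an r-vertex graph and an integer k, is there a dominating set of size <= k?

This problem is NP-complete: reduces from Set Cover (with k part of the input).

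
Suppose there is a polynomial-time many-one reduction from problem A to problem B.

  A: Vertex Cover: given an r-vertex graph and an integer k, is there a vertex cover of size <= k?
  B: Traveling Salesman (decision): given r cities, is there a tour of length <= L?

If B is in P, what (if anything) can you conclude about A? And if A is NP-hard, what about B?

A poly-time reduction A <=_p B means any A-instance can be transformed to a B-instance in poly time.
If B is in P: compose the reduction with B's poly-time algorithm to solve A in poly time, so A is in P.
If A is NP-hard: every NP problem reduces to A, which reduces to B; composing reductions, every NP problem reduces to B, so B is NP-hard.
(Here in fact A is NP-complete and B is NP-complete.)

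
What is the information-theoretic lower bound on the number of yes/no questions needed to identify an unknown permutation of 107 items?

There are 107! = 12265202031961379393517517010387338887131568154382945052653251412013535324922144249034658613287059061933743916719318560380966506520420000368175349760000000000000000000000000 permutations. Each yes/no question gives at most 1 bit, so at least ceil(log_2(12265202031961379393517517010387338887131568154382945052653251412013535324922144249034658613287059061933743916719318560380966506520420000368175349760000000000000000000000000)) = 572 questions are needed.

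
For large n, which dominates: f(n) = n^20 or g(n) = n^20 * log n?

g(n) = n^20 * log n grows faster: extra log n factor -> infinity.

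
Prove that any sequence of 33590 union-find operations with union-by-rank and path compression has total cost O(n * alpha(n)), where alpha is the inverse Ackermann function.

Using Tarjan's analysis with rank-based potential function. Union-by-rank keeps tree height O(log n). Path compression flattens paths during find. For n = 33590 operations, total cost is O(n * alpha(n)), effectively O(n) since alpha grows incredibly slowly.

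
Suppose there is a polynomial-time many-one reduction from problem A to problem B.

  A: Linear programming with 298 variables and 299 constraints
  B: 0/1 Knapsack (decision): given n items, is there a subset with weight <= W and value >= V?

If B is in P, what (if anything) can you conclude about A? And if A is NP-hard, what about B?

A poly-time reduction A <=_p B means any A-instance can be transformed to a B-instance in poly time.
If B is in P: compose the reduction with B's poly-time algorithm to solve A in poly time, so A is in P.
If A is NP-hard: every NP problem reduces to A, which reduces to B; composing reductions, every NP problem reduces to B, so B is NP-hard.
(Here in fact A is P and B is NP-complete.)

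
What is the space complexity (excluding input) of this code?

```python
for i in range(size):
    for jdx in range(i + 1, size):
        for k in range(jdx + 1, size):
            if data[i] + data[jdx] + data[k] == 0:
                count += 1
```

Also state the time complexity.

Space complexity: O(1).
Only a constant amount of auxiliary storage is used; nothing grows with n.
Time complexity: O(n^3).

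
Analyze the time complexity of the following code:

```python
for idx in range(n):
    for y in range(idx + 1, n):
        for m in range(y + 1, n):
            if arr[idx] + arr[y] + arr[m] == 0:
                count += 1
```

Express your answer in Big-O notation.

Time complexity: O(n^3).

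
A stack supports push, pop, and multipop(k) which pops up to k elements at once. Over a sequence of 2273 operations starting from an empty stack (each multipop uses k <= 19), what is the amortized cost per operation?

Each element is pushed exactly once and popped at most once (whether by pop or as part of a multipop). So the total number of individual pops over the whole sequence is at most the number of pushes, which is at most 2273. Total work <= 2 * 2273, hence O(1) amortized per operation.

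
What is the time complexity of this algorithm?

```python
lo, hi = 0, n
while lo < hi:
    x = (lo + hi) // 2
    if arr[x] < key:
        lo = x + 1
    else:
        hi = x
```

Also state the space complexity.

Time complexity: O(log n).
Space complexity: O(1).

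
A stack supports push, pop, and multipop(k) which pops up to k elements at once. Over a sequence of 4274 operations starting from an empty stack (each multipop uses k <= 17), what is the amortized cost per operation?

Each element is pushed exactly once and popped at most once (whether by pop or as part of a multipop). So the total number of individual pops over the whole sequence is at most the number of pushes, which is at most 4274. Total work <= 2 * 4274, hence O(1) amortized per operation.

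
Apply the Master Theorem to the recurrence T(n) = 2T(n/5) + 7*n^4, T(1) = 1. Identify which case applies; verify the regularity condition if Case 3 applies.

a=2, b=5, f(n)=7*n^4.
log_5(2) = 0.4307 < 4.
f(n) = Omega(n^(0.4307+epsilon)) for some epsilon > 0, so Case 3 is the candidate.
Regularity: a*f(n/b) = 2*7*(n/5)^4 = (2/625)*7*n^4 <= c*f(n) with c = 2/625 < 1. Satisfied.
Case 3: T(n) = Theta(n^4).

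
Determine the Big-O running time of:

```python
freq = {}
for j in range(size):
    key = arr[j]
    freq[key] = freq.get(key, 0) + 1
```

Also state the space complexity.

Time complexity: O(n).
Space complexity: O(n).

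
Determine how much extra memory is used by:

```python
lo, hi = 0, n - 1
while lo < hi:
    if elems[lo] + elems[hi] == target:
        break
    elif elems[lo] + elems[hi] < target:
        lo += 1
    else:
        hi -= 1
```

Space complexity: O(1).
Only a constant amount of auxiliary storage is used; nothing grows with n.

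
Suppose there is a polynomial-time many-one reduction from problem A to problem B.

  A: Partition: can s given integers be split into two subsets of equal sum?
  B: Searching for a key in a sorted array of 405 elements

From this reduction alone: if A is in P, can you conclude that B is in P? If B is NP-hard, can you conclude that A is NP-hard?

A poly-time reduction A <=_p B transfers tractability DOWN (B easy => A easy) and hardness UP (A hard => B hard), not the reverse.
From A in P, the reduction alone does NOT give B in P: any problem in P trivially reduces to SAT, yet SAT is not known to be in P.
From B NP-hard, the reduction alone does NOT give A NP-hard: again, easy problems reduce to hard ones.
(Here in fact A is NP-complete and B is in P, so no such reduction is known -- its existence would imply P = NP; the analysis concerns only what the assumed reduction would or would not let you conclude.)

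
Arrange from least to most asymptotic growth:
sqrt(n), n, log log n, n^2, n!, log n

Ordered by growth rate: log log n < log n < sqrt(n) < n < n^2 < n!.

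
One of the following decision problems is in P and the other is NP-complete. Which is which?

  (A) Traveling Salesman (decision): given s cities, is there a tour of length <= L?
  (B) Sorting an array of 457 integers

(A) is NP-complete: reduces from Hamiltonian Cycle.
(B) is P: merge sort runs in O(n log n).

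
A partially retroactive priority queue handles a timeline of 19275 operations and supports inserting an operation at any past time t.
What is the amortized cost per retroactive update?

Partially retroactive priority queues (Demaine-Iacono-Langerman) allow updates at past times with queries only at the present. With a balanced BST over the m = 19275 timeline events tracking bridges, each retroactive insert or delete is O(log m) amortized.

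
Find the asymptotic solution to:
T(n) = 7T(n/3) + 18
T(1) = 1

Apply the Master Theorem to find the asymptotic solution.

a=7, b=3, f(n)=18. log_3(7) = 1.771. Case 1 of Master Theorem: T(n) = O(n^1.771).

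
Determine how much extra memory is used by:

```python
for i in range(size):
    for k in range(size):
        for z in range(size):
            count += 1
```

Space complexity: O(1).
Only a constant amount of auxiliary storage is used; nothing grows with n.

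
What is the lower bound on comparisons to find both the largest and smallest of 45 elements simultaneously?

Pair elements first (floor(45/2) comparisons), then find max among winners and min among losers. Total: ceil(3*45/2) - 2 = 66 comparisons.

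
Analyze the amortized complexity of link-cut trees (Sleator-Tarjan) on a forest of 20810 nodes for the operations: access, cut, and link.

Link-cut trees represent the forest using splay trees over preferred paths. With potential Phi = sum over nodes of log(size of virtual subtree), each access on 20810 nodes is O(log 20810) = O(log n) amortized by the splay-tree access lemma. Cut and link are O(1) plus one access.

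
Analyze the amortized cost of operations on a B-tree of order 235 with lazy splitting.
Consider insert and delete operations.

In a B-tree of order 235, a node splits when it has 235 keys. With lazy splitting, we use potential Phi = number of full nodes + number of near-empty nodes. Each split costs O(1) but reduces potential. Between splits, at least 117 insertions must occur in that node. Amortized structural cost is O(1) per operation, plus O(log_235 n) traversal.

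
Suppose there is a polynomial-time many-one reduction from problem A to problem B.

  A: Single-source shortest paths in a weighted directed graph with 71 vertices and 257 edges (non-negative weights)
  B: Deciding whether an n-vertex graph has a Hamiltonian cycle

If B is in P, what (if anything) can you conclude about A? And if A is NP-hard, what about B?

A poly-time reduction A <=_p B means any A-instance can be transformed to a B-instance in poly time.
If B is in P: compose the reduction with B's poly-time algorithm to solve A in poly time, so A is in P.
If A is NP-hard: every NP problem reduces to A, which reduces to B; composing reductions, every NP problem reduces to B, so B is NP-hard.
(Here in fact A is P and B is NP-complete.)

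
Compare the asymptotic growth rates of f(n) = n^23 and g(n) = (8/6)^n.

g(n) = (8/6)^n grows faster: (8/6)^n is exponential with base 8/6 > 1, dominating every polynomial.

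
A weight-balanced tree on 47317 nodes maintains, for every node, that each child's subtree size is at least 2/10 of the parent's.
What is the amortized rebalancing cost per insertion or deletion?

With balance ratio 2/10, tree height is O(log_{10/2}(47317)) = O(log n). A rebalance at a node of size s costs O(s) but requires Omega(s) updates in that subtree to retrigger. Summed over the O(log n) ancestors of the touched leaf, amortized rebalancing is O(log n).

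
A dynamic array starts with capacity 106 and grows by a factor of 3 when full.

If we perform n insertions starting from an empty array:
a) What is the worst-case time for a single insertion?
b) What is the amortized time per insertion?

(a) Worst-case single insertion: O(n) -- when the array is full at capacity c, the resize copies all c elements, and c can be Theta(n).
(b) Resizes happen at sizes 106, 318, 954, ... Total copy cost for n insertions: 106 + 318 + ... = O(n) (geometric series with ratio 1/3). Amortized cost per insertion: O(n)/n = O(1).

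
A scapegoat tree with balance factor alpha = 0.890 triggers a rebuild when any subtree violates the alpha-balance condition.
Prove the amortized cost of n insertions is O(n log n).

Define potential Phi = c * sum of |size(left(v)) - size(right(v))| over all nodes. An insertion at depth d costs O(d) = O(log n) and increases Phi by O(log n). When a rebuild of subtree of size s occurs, it costs O(s) but reduces Phi by Omega(s). With alpha = 0.890, between rebuilds Omega(s) insertions must occur. Amortized cost per insertion: O(log n).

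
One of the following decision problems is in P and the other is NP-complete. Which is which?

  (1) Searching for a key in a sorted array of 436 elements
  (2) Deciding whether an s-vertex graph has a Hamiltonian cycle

(1) is P: binary search runs in O(log n).
(2) is NP-complete: one of Karp's 21 NP-complete problems.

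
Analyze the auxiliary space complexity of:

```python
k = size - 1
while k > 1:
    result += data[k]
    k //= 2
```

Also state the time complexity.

Space complexity: O(1).
Only a constant amount of auxiliary storage is used; nothing grows with n.
Time complexity: O(log n).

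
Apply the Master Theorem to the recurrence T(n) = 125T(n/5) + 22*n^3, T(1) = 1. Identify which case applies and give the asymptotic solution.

a=125, b=5, f(n)=22*n^3.
log_5(125) = 3, so n^(log_b(a)) = n^3.
f(n) = Theta(n^3), so Case 2 applies.
T(n) = Theta(n^3 log n).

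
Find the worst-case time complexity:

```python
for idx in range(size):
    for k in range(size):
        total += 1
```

Time complexity: O(n^2).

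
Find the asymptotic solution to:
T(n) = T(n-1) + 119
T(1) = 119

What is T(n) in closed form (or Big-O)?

Unrolling: T(n) = T(n-1) + 119 = T(n-2) + 2*119 = ... = T(1) + (n-1)*119 = 119 + (n-1)*119 = 119n.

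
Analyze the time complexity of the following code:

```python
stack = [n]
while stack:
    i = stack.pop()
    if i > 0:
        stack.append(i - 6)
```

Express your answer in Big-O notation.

Time complexity: O(n).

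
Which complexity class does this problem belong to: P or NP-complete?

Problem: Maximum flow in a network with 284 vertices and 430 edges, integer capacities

This problem is in P: Edmonds-Karp / push-relabel run in polynomial time.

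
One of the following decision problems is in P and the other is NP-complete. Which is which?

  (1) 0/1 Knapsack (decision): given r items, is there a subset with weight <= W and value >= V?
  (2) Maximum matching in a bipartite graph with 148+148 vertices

(1) is NP-complete: reduces from Subset Sum.
(2) is P: Hopcroft-Karp runs in O(E sqrt(V)).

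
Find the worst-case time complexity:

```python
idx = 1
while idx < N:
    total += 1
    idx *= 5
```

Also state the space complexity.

Time complexity: O(log n).
Space complexity: O(1).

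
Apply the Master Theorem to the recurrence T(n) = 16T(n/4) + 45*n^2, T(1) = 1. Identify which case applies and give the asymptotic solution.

a=16, b=4, f(n)=45*n^2.
log_4(16) = 2, so n^(log_b(a)) = n^2.
f(n) = Theta(n^2), so Case 2 applies.
T(n) = Theta(n^2 log n).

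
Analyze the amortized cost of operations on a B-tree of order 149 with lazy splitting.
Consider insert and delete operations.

In a B-tree of order 149, a node splits when it has 149 keys. With lazy splitting, we use potential Phi = number of full nodes + number of near-empty nodes. Each split costs O(1) but reduces potential. Between splits, at least 74 insertions must occur in that node. Amortized structural cost is O(1) per operation, plus O(log_149 n) traversal.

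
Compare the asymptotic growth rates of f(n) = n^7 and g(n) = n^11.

g(n) = n^11 grows faster: n^11/n^7 = n^4 -> infinity.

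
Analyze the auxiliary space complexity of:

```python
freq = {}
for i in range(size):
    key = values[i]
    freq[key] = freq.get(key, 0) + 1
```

Space complexity: O(n).
Auxiliary storage grows linearly with the input size n in the worst case.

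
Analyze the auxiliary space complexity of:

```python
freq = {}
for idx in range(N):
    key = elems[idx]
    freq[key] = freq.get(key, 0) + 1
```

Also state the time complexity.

Space complexity: O(n).
Auxiliary storage grows linearly with the input size n in the worst case.
Time complexity: O(n).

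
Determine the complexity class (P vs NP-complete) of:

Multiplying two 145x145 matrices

This problem is in P: the schoolbook algorithm runs in O(n^3).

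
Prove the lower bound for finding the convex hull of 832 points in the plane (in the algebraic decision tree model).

Reduction from sorting: given 832 numbers x_1,...,x_{832}, map x_i to the point (x_i, x_i^2) on the parabola y = x^2. All points are on the convex hull, and walking the hull gives them in sorted x-order. Since sorting requires Omega(n log n), so does planar convex hull.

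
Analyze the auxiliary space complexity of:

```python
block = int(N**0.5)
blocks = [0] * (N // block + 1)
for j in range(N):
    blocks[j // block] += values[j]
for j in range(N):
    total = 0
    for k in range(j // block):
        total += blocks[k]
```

Space complexity: O(sqrt(n)).
Storage scales with sqrt(n).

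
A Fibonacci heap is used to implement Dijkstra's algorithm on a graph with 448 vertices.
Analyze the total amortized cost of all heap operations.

Dijkstra performs 448 insert, 448 extract-min, and at most E decrease-key operations. With Fibonacci heap: insert O(1) amortized, extract-min O(log n) amortized, decrease-key O(1) amortized. Total with n = 448: O(n * 1 + n * log n + E * 1) = O(n log n + E).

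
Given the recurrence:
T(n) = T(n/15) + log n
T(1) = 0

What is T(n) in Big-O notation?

Each of the log_15(n) levels adds O(log n). T(n) = O(log^2 n).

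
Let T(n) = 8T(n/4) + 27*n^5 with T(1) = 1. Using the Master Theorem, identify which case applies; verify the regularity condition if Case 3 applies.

a=8, b=4, f(n)=27*n^5.
log_4(8) = 1.5 < 5.
f(n) = Omega(n^(1.5+epsilon)) for some epsilon > 0, so Case 3 is the candidate.
Regularity: a*f(n/b) = 8*27*(n/4)^5 = (8/1024)*27*n^5 <= c*f(n) with c = 8/1024 < 1. Satisfied.
Case 3: T(n) = Theta(n^5).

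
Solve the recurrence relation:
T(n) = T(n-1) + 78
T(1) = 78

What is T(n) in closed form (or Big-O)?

Unrolling: T(n) = T(n-1) + 78 = T(n-2) + 2*78 = ... = T(1) + (n-1)*78 = 78 + (n-1)*78 = 78n.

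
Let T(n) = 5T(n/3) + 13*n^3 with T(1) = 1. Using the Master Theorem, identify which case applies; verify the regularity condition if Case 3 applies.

a=5, b=3, f(n)=13*n^3.
log_3(5) = 1.465 < 3.
f(n) = Omega(n^(1.465+epsilon)) for some epsilon > 0, so Case 3 is the candidate.
Regularity: a*f(n/b) = 5*13*(n/3)^3 = (5/27)*13*n^3 <= c*f(n) with c = 5/27 < 1. Satisfied.
Case 3: T(n) = Theta(n^3).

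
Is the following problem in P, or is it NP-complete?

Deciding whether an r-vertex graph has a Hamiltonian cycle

This problem is NP-complete: one of Karp's 21 NP-complete problems.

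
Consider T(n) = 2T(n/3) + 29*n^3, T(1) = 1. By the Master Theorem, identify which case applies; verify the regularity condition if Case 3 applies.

a=2, b=3, f(n)=29*n^3.
log_3(2) = 0.6309 < 3.
f(n) = Omega(n^(0.6309+epsilon)) for some epsilon > 0, so Case 3 is the candidate.
Regularity: a*f(n/b) = 2*29*(n/3)^3 = (2/27)*29*n^3 <= c*f(n) with c = 2/27 < 1. Satisfied.
Case 3: T(n) = Theta(n^3).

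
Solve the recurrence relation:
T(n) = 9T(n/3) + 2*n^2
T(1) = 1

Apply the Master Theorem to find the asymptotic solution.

a=9, b=3, f(n)=2*n^2. log_3(9) = 2. Case 2: T(n) = O(n^2 log n).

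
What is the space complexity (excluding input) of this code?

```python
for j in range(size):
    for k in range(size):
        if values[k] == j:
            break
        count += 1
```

Space complexity: O(1).
Only a constant amount of auxiliary storage is used; nothing grows with n.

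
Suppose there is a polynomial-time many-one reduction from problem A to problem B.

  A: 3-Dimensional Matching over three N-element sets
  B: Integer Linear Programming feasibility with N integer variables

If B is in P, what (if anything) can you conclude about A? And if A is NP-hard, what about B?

A poly-time reduction A <=_p B means any A-instance can be transformed to a B-instance in poly time.
If B is in P: compose the reduction with B's poly-time algorithm to solve A in poly time, so A is in P.
If A is NP-hard: every NP problem reduces to A, which reduces to B; composing reductions, every NP problem reduces to B, so B is NP-hard.
(Here in fact A is NP-complete and B is NP-complete.)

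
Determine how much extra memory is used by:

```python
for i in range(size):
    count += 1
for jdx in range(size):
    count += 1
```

Space complexity: O(1).
Only a constant amount of auxiliary storage is used; nothing grows with n.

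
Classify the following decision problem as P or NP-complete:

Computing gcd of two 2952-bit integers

This problem is in P: the Euclidean algorithm runs in polynomial time in the bit-length.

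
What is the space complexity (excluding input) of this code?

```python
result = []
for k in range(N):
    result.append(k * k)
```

Space complexity: O(n).
Auxiliary storage grows linearly with the input size n in the worst case.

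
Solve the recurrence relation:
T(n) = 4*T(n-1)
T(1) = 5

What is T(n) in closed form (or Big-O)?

Each step multiplies by 4. T(n) = T(1)*4^(n-1) = 5*4^(n-1).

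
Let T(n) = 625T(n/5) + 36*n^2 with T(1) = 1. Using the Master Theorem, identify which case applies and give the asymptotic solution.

a=625, b=5, f(n)=36*n^2.
log_5(625) = 4 > 2.
Since f(n) = O(n^2) is polynomially smaller than n^4, Case 1 applies.
T(n) = Theta(n^4).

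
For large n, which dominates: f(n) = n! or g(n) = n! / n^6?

f(n) = n! grows faster: the ratio n!/(n!/n^6) = n^6 -> infinity.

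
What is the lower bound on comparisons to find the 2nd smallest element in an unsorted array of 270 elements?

Finding the 2nd smallest of 270 elements requires Omega(n) comparisons. Every element must participate in at least one comparison; otherwise it could be the 2nd smallest.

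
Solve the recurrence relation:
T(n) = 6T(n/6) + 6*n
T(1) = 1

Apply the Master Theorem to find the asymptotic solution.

a=6, b=6, f(n)=6*n. log_6(6) = 1. Case 2: T(n) = O(n log n).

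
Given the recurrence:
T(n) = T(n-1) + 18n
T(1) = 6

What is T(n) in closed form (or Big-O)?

Unrolling: T(n) = 6 + 18*(2 + 3 + ... + n) = 6 + 18*(n(n+1)/2 - 1) = O(n^2).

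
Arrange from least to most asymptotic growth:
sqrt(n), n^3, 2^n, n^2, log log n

Ordered by growth rate: log log n < sqrt(n) < n^2 < n^3 < 2^n.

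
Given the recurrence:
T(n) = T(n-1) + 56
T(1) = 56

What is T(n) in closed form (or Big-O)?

Unrolling: T(n) = T(n-1) + 56 = T(n-2) + 2*56 = ... = T(1) + (n-1)*56 = 56 + (n-1)*56 = 56n.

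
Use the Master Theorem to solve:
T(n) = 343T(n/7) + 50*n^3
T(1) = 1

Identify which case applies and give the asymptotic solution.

a=343, b=7, f(n)=50*n^3.
log_7(343) = 3, so n^(log_b(a)) = n^3.
f(n) = Theta(n^3), so Case 2 applies.
T(n) = Theta(n^3 log n).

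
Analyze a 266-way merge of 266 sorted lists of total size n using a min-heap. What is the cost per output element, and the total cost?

Maintain a min-heap of size 266 holding the current head of each list. Each output step does one extract-min (O(log 266)) and one insert of that list's next element (O(log 266)). Each of the n elements passes through the heap exactly once, so the total cost is O(n log 266), i.e. O(log 266) per output element.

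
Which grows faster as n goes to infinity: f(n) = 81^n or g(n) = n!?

g(n) = n! grows faster: n!/81^n -> infinity by Stirling.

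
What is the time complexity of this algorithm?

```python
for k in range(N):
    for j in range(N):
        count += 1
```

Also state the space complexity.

Time complexity: O(n^2).
Space complexity: O(1).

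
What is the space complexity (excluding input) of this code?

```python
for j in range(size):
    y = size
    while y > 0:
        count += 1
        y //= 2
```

Space complexity: O(1).
Only a constant amount of auxiliary storage is used; nothing grows with n.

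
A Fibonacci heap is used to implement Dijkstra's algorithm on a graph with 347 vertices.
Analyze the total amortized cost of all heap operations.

Dijkstra performs 347 insert, 347 extract-min, and at most E decrease-key operations. With Fibonacci heap: insert O(1) amortized, extract-min O(log n) amortized, decrease-key O(1) amortized. Total with n = 347: O(n * 1 + n * log n + E * 1) = O(n log n + E).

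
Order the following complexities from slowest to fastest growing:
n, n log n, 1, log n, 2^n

Ordered by growth rate: 1 < log n < n < n log n < 2^n.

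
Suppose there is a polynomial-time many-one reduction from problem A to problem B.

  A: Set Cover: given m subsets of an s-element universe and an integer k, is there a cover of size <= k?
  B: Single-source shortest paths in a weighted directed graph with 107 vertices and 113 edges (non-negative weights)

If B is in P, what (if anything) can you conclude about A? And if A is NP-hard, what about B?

A poly-time reduction A <=_p B means any A-instance can be transformed to a B-instance in poly time.
If B is in P: compose the reduction with B's poly-time algorithm to solve A in poly time, so A is in P.
If A is NP-hard: every NP problem reduces to A, which reduces to B; composing reductions, every NP problem reduces to B, so B is NP-hard.
(Here in fact A is NP-complete and B is in P, so no such reduction is known -- its existence would imply P = NP; the analysis concerns only what the assumed reduction would or would not let you conclude.)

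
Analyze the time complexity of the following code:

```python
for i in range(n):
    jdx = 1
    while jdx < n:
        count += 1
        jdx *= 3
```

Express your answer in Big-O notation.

Time complexity: O(n log n).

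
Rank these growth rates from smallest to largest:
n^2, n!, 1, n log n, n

Ordered by growth rate: 1 < n < n log n < n^2 < n!.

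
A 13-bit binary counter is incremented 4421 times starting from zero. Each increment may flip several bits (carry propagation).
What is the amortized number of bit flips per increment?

Bit i flips on every 2^i-th increment, so over 4421 increments bit i flips floor(4421/2^i) times. Summing over i: total flips < 2 * 4421. Amortized: < 2 = O(1) per increment.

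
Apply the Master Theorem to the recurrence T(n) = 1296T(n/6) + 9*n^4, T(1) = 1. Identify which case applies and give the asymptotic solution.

a=1296, b=6, f(n)=9*n^4.
log_6(1296) = 4, so n^(log_b(a)) = n^4.
f(n) = Theta(n^4), so Case 2 applies.
T(n) = Theta(n^4 log n).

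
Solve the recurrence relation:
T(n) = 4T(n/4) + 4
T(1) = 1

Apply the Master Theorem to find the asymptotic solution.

a=4, b=4, f(n)=4. log_4(4) = 1. Case 1 of Master Theorem: T(n) = O(n^1).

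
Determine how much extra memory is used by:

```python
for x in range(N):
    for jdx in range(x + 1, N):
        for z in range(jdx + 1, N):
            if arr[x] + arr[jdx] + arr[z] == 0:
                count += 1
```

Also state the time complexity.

Space complexity: O(1).
Only a constant amount of auxiliary storage is used; nothing grows with n.
Time complexity: O(n^3).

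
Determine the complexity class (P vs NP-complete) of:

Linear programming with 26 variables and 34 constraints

This problem is in P: the ellipsoid and interior-point methods run in polynomial time.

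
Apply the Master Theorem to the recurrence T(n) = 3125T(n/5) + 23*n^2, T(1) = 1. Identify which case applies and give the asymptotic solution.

a=3125, b=5, f(n)=23*n^2.
log_5(3125) = 5 > 2.
Since f(n) = O(n^2) is polynomially smaller than n^5, Case 1 applies.
T(n) = Theta(n^5).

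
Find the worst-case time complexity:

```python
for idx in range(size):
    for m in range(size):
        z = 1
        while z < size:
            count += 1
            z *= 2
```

Time complexity: O(n^2 log n).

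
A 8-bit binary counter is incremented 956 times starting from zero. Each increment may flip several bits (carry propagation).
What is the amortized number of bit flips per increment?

Bit i flips on every 2^i-th increment, so over 956 increments bit i flips floor(956/2^i) times. Summing over i: total flips < 2 * 956. Amortized: < 2 = O(1) per increment.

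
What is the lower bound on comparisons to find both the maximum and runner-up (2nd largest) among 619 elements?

Lower bound: finding the max needs 619-1 comparisons. By an adversary weight-doubling argument, the maximum element must personally win at least ceil(log_2(619)) = 10 comparisons in any correct algorithm. The 2nd largest is among those 10 direct losers, and distinguishing it requires 10-1 more comparisons. Total >= 619-1 + 10-1 = 627. A balanced tournament achieves this bound exactly.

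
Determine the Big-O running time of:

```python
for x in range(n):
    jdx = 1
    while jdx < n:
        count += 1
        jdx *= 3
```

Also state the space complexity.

Time complexity: O(n log n).
Space complexity: O(1).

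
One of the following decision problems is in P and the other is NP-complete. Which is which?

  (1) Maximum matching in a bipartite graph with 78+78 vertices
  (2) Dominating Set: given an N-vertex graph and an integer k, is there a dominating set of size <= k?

(1) is P: Hopcroft-Karp runs in O(E sqrt(V)).
(2) is NP-complete: reduces from Set Cover (with k part of the input).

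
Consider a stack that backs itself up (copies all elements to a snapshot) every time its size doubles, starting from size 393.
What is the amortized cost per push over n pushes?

Backups occur at sizes 393, 786, 1572, ..., copying 393 + 786 + 1572 + ... <= 2n elements total (geometric series). Spread over n pushes, the amortized backup cost is O(1) per push.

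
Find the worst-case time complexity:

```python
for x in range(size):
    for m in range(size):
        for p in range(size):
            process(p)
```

Time complexity: O(n^3).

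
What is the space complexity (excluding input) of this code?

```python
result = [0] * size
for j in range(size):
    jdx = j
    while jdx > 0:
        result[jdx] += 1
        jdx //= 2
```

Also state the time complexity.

Space complexity: O(n).
Auxiliary storage grows linearly with the input size n in the worst case.
Time complexity: O(n log n).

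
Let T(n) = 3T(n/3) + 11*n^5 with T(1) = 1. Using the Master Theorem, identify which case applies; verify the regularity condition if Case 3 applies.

a=3, b=3, f(n)=11*n^5.
log_3(3) = 1 < 5.
f(n) = Omega(n^(1+epsilon)) for some epsilon > 0, so Case 3 is the candidate.
Regularity: a*f(n/b) = 3*11*(n/3)^5 = (3/243)*11*n^5 <= c*f(n) with c = 3/243 < 1. Satisfied.
Case 3: T(n) = Theta(n^5).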